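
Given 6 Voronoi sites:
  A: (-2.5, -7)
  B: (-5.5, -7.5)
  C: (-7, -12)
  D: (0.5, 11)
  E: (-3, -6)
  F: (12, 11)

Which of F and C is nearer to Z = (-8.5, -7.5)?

C

Compare squared distances:
|ZF|² = (-8.5−12)² + (-7.5−11)² = 420.25 + 342.25 = 762.5
|ZC|² = (-8.5−(-7))² + (-7.5−(-12))² = 2.25 + 20.25 = 22.5
762.5 > 22.5, so C is closer.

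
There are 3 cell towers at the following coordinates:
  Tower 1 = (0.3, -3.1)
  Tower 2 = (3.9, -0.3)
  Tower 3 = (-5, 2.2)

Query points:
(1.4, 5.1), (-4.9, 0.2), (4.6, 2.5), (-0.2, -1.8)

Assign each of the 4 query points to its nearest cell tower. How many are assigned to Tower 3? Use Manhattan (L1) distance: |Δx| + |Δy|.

1

(1.4, 5.1) — d to each: Tower 1:9.3, Tower 2:7.9, Tower 3:9.3 → nearest is Tower 2
(-4.9, 0.2) — d to each: Tower 1:8.5, Tower 2:9.3, Tower 3:2.1 → nearest is Tower 3
(4.6, 2.5) — d to each: Tower 1:9.9, Tower 2:3.5, Tower 3:9.9 → nearest is Tower 2
(-0.2, -1.8) — d to each: Tower 1:1.8, Tower 2:5.6, Tower 3:8.8 → nearest is Tower 1
1 of the 4 points has Tower 3 as nearest.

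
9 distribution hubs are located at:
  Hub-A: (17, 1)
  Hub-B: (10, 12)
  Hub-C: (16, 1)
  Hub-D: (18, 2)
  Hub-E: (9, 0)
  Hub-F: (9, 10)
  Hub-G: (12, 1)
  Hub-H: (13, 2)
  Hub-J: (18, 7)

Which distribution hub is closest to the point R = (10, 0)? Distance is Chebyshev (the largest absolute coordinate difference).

d(R, Hub-A) = max(7, 1) = 7
d(R, Hub-B) = max(0, 12) = 12
d(R, Hub-C) = max(6, 1) = 6
d(R, Hub-D) = max(8, 2) = 8
d(R, Hub-E) = max(1, 0) = 1
d(R, Hub-F) = max(1, 10) = 10
d(R, Hub-G) = max(2, 1) = 2
d(R, Hub-H) = max(3, 2) = 3
d(R, Hub-J) = max(8, 7) = 8
The smallest is to Hub-E, so R lies in the Voronoi region of Hub-E.

Hub-E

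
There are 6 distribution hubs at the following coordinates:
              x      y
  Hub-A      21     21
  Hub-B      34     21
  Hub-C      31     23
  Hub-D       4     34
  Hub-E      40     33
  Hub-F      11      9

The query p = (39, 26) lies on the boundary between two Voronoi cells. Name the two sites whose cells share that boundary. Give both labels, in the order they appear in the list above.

Squared distances from p to each site:
d²(p, Hub-A) = (39−21)² + (26−21)² = 324 + 25 = 349
d²(p, Hub-B) = (39−34)² + (26−21)² = 25 + 25 = 50
d²(p, Hub-C) = (39−31)² + (26−23)² = 64 + 9 = 73
d²(p, Hub-D) = (39−4)² + (26−34)² = 1225 + 64 = 1289
d²(p, Hub-E) = (39−40)² + (26−33)² = 1 + 49 = 50
d²(p, Hub-F) = (39−11)² + (26−9)² = 784 + 289 = 1073
p is equidistant from Hub-B and Hub-E (both at squared distance 50), and every other site is strictly farther — so p lies on the Hub-B–Hub-E Voronoi edge.

Hub-B and Hub-E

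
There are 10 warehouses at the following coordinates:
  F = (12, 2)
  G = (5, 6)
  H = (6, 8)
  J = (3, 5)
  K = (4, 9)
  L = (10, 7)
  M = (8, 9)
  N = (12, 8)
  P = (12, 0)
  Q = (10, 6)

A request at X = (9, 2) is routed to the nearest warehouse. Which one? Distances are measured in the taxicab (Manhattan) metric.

d(X,F) = 3 + 0 = 3
d(X,G) = 4 + 4 = 8
d(X,H) = 3 + 6 = 9
d(X,J) = 6 + 3 = 9
d(X,K) = 5 + 7 = 12
d(X,L) = 1 + 5 = 6
d(X,M) = 1 + 7 = 8
d(X,N) = 3 + 6 = 9
d(X,P) = 3 + 2 = 5
d(X,Q) = 1 + 4 = 5
The smallest is to F, so X lies in the Voronoi region of F.

F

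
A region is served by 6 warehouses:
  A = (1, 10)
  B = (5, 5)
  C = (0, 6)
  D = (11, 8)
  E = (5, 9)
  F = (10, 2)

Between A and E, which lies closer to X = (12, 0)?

Compare squared distances:
|XA|² = (12−1)² + (0−10)² = 121 + 100 = 221
|XE|² = (12−5)² + (0−9)² = 49 + 81 = 130
221 > 130, so E is closer.

E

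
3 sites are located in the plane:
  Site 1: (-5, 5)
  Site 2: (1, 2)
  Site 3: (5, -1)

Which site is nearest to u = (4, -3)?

Compare squared distances (the ordering matches that of the actual distances):
d²(u, Site 1) = (4−(-5))² + (-3−5)² = 81 + 64 = 145
d²(u, Site 2) = (4−1)² + (-3−2)² = 9 + 25 = 34
d²(u, Site 3) = (4−5)² + (-3−(-1))² = 1 + 4 = 5
Site 3 is nearest.

Site 3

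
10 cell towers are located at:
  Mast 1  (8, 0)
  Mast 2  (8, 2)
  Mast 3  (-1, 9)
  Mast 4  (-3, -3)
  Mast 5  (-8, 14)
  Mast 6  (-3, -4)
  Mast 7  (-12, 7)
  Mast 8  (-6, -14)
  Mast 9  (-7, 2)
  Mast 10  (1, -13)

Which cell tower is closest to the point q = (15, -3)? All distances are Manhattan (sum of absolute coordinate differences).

d(q, Mast 1) = 7 + 3 = 10
d(q, Mast 2) = 7 + 5 = 12
d(q, Mast 3) = 16 + 12 = 28
d(q, Mast 4) = 18 + 0 = 18
d(q, Mast 5) = 23 + 17 = 40
d(q, Mast 6) = 18 + 1 = 19
d(q, Mast 7) = 27 + 10 = 37
d(q, Mast 8) = 21 + 11 = 32
d(q, Mast 9) = 22 + 5 = 27
d(q, Mast 10) = 14 + 10 = 24
Mast 1 is nearest.

Mast 1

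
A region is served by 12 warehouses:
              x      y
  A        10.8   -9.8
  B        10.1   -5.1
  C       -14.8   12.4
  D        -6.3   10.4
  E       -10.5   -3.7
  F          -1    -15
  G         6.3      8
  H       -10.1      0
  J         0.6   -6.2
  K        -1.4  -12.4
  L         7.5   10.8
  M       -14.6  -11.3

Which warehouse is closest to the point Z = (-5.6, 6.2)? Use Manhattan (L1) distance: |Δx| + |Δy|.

D

d(Z,A) = 16.4 + 16 = 32.4
d(Z,B) = 15.7 + 11.3 = 27
d(Z,C) = 9.2 + 6.2 = 15.4
d(Z,D) = 0.7 + 4.2 = 4.9
d(Z,E) = 4.9 + 9.9 = 14.8
d(Z,F) = 4.6 + 21.2 = 25.8
d(Z,G) = 11.9 + 1.8 = 13.7
d(Z,H) = 4.5 + 6.2 = 10.7
d(Z,J) = 6.2 + 12.4 = 18.6
d(Z,K) = 4.2 + 18.6 = 22.8
d(Z,L) = 13.1 + 4.6 = 17.7
d(Z,M) = 9 + 17.5 = 26.5
D is nearest.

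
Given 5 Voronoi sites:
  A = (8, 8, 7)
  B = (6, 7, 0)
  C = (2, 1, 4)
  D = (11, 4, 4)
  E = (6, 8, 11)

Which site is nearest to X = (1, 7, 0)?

Compare squared distances (the ordering matches that of the actual distances):
|XA|² = 49 + 1 + 49 = 99
|XB|² = 25 + 0 + 0 = 25
|XC|² = 1 + 36 + 16 = 53
|XD|² = 100 + 9 + 16 = 125
|XE|² = 25 + 1 + 121 = 147
The smallest is to B, so X lies in the Voronoi region of B.

B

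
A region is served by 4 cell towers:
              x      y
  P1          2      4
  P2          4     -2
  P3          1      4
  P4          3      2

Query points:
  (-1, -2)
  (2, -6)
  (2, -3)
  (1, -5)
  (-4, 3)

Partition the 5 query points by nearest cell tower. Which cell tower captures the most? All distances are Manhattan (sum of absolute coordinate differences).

P2

(-1, -2) — d to each: P1:9, P2:5, P3:8, P4:8 → nearest is P2
(2, -6) — d to each: P1:10, P2:6, P3:11, P4:9 → nearest is P2
(2, -3) — d to each: P1:7, P2:3, P3:8, P4:6 → nearest is P2
(1, -5) — d to each: P1:10, P2:6, P3:9, P4:9 → nearest is P2
(-4, 3) — d to each: P1:7, P2:13, P3:6, P4:8 → nearest is P3
Tally — P2:4, P3:1. P2 captures the most (4).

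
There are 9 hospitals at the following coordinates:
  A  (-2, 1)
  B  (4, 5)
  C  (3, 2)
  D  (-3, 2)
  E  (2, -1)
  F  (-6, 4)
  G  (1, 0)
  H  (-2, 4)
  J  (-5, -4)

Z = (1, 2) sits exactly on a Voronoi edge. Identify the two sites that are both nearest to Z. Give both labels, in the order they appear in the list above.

Squared distances from Z to each site:
|ZA|² = (1−(-2))² + (2−1)² = 9 + 1 = 10
|ZB|² = (1−4)² + (2−5)² = 9 + 9 = 18
|ZC|² = (1−3)² + (2−2)² = 4 + 0 = 4
|ZD|² = (1−(-3))² + (2−2)² = 16 + 0 = 16
|ZE|² = (1−2)² + (2−(-1))² = 1 + 9 = 10
|ZF|² = (1−(-6))² + (2−4)² = 49 + 4 = 53
|ZG|² = (1−1)² + (2−0)² = 0 + 4 = 4
|ZH|² = (1−(-2))² + (2−4)² = 9 + 4 = 13
|ZJ|² = (1−(-5))² + (2−(-4))² = 36 + 36 = 72
Z is equidistant from C and G (both at squared distance 4), and every other site is strictly farther — so Z lies on the C–G Voronoi edge.

C and G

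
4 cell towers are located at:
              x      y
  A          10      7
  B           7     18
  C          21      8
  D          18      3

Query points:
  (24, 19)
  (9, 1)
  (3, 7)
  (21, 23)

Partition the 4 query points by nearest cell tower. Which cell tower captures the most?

(24, 19) — d² to each: A:340, B:290, C:130, D:292 → nearest is C
(9, 1) — d² to each: A:37, B:293, C:193, D:85 → nearest is A
(3, 7) — d² to each: A:49, B:137, C:325, D:241 → nearest is A
(21, 23) — d² to each: A:377, B:221, C:225, D:409 → nearest is B
Tally — A:2, B:1, C:1. A captures the most (2).

A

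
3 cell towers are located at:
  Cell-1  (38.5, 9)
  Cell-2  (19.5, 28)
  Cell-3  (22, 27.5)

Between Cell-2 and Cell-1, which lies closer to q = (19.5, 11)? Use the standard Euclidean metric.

Cell-2

Compare squared distances:
d²(q, Cell-2) = (19.5−19.5)² + (11−28)² = 0 + 289 = 289
d²(q, Cell-1) = (19.5−38.5)² + (11−9)² = 361 + 4 = 365
289 < 365, so Cell-2 is closer.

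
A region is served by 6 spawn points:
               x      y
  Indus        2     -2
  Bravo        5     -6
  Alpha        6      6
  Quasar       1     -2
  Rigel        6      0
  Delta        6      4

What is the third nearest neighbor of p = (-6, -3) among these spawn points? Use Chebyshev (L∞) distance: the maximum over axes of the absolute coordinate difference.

d(p, Indus) = max(8, 1) = 8
d(p, Bravo) = max(11, 3) = 11
d(p, Alpha) = max(12, 9) = 12
d(p, Quasar) = max(7, 1) = 7
d(p, Rigel) = max(12, 3) = 12
d(p, Delta) = max(12, 7) = 12
Sorted ascending: Quasar, Indus, Bravo, Alpha, … — the third-nearest is Bravo.

Bravo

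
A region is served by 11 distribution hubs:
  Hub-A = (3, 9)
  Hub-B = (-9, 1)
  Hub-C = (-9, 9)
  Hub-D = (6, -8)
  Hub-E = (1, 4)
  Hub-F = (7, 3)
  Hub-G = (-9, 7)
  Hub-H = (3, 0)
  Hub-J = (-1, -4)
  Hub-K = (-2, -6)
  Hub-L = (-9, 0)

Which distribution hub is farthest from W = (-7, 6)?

Compare squared distances (the ordering matches that of the actual distances):
d²(W, Hub-A) = (-7−3)² + (6−9)² = 100 + 9 = 109
d²(W, Hub-B) = (-7−(-9))² + (6−1)² = 4 + 25 = 29
d²(W, Hub-C) = (-7−(-9))² + (6−9)² = 4 + 9 = 13
d²(W, Hub-D) = (-7−6)² + (6−(-8))² = 169 + 196 = 365
d²(W, Hub-E) = (-7−1)² + (6−4)² = 64 + 4 = 68
d²(W, Hub-F) = (-7−7)² + (6−3)² = 196 + 9 = 205
d²(W, Hub-G) = (-7−(-9))² + (6−7)² = 4 + 1 = 5
d²(W, Hub-H) = (-7−3)² + (6−0)² = 100 + 36 = 136
d²(W, Hub-J) = (-7−(-1))² + (6−(-4))² = 36 + 100 = 136
d²(W, Hub-K) = (-7−(-2))² + (6−(-6))² = 25 + 144 = 169
d²(W, Hub-L) = (-7−(-9))² + (6−0)² = 4 + 36 = 40
The largest is to Hub-D.

Hub-D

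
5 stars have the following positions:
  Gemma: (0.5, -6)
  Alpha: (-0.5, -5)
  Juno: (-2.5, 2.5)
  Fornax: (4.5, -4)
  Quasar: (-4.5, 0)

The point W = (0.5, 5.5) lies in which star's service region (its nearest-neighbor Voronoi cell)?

Compare squared distances (the ordering matches that of the actual distances):
d²(W, Gemma) = (0.5−0.5)² + (5.5−(-6))² = 0 + 132.25 = 132.25
d²(W, Alpha) = (0.5−(-0.5))² + (5.5−(-5))² = 1 + 110.25 = 111.25
d²(W, Juno) = (0.5−(-2.5))² + (5.5−2.5)² = 9 + 9 = 18
d²(W, Fornax) = (0.5−4.5)² + (5.5−(-4))² = 16 + 90.25 = 106.25
d²(W, Quasar) = (0.5−(-4.5))² + (5.5−0)² = 25 + 30.25 = 55.25
Minimum is at Juno.

Juno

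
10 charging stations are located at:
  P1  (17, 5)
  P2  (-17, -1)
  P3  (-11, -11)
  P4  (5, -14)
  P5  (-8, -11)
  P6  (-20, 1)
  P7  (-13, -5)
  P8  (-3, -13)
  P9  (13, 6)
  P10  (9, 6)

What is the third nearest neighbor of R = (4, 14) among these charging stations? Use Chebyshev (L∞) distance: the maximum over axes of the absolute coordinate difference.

P1

d(R,P1) = max(13, 9) = 13
d(R,P2) = max(21, 15) = 21
d(R,P3) = max(15, 25) = 25
d(R,P4) = max(1, 28) = 28
d(R,P5) = max(12, 25) = 25
d(R,P6) = max(24, 13) = 24
d(R,P7) = max(17, 19) = 19
d(R,P8) = max(7, 27) = 27
d(R,P9) = max(9, 8) = 9
d(R, P10) = max(5, 8) = 8
Sorted ascending: P10, P9, P1, P7, … — the third-nearest is P1.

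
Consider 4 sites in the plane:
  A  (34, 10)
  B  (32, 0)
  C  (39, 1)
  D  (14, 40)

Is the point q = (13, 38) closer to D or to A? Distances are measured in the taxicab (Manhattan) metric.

d(q,D) = |13−14| + |38−40| = 1 + 2 = 3
d(q,A) = |13−34| + |38−10| = 21 + 28 = 49
3 < 49, so D is closer.

D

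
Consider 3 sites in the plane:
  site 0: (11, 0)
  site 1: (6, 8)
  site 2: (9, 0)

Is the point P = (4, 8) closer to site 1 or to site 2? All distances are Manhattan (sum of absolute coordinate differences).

d(P, site 1) = |4−6| + |8−8| = 2 + 0 = 2
d(P, site 2) = |4−9| + |8−0| = 5 + 8 = 13
2 < 13, so site 1 is closer.

site 1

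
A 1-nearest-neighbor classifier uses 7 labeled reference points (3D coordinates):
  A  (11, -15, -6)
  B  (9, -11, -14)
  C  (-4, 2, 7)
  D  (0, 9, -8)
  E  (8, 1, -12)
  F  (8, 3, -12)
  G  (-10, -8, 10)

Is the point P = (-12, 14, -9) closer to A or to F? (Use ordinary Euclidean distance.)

Compare squared distances:
|PA|² = (-12−11)² + (14−(-15))² + (-9−(-6))² = 529 + 841 + 9 = 1379
|PF|² = (-12−8)² + (14−3)² + (-9−(-12))² = 400 + 121 + 9 = 530
1379 > 530, so F is closer.

F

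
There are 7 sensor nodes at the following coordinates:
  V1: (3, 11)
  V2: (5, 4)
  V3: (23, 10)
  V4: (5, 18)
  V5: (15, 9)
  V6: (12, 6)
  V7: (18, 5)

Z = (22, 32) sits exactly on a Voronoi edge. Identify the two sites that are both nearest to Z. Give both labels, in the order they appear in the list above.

V3 and V4

Squared distances from Z to each site:
|ZV1|² = 361 + 441 = 802
|ZV2|² = 289 + 784 = 1073
|ZV3|² = 1 + 484 = 485
|ZV4|² = 289 + 196 = 485
|ZV5|² = 49 + 529 = 578
|ZV6|² = 100 + 676 = 776
|ZV7|² = 16 + 729 = 745
Z is equidistant from V3 and V4 (both at squared distance 485), and every other site is strictly farther — so Z lies on the V3–V4 Voronoi edge.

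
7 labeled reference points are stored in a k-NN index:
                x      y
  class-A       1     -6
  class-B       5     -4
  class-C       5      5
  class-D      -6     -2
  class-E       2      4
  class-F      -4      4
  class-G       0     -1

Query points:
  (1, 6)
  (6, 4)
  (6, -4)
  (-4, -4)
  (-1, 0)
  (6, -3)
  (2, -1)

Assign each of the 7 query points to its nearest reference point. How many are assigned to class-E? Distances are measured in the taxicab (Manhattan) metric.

1

(1, 6) — d to each: class-A:12, class-B:14, class-C:5, class-D:15, class-E:3, class-F:7, class-G:8 → nearest is class-E
(6, 4) — d to each: class-A:15, class-B:9, class-C:2, class-D:18, class-E:4, class-F:10, class-G:11 → nearest is class-C
(6, -4) — d to each: class-A:7, class-B:1, class-C:10, class-D:14, class-E:12, class-F:18, class-G:9 → nearest is class-B
(-4, -4) — d to each: class-A:7, class-B:9, class-C:18, class-D:4, class-E:14, class-F:8, class-G:7 → nearest is class-D
(-1, 0) — d to each: class-A:8, class-B:10, class-C:11, class-D:7, class-E:7, class-F:7, class-G:2 → nearest is class-G
(6, -3) — d to each: class-A:8, class-B:2, class-C:9, class-D:13, class-E:11, class-F:17, class-G:8 → nearest is class-B
(2, -1) — d to each: class-A:6, class-B:6, class-C:9, class-D:9, class-E:5, class-F:11, class-G:2 → nearest is class-G
1 of the 7 points has class-E as nearest.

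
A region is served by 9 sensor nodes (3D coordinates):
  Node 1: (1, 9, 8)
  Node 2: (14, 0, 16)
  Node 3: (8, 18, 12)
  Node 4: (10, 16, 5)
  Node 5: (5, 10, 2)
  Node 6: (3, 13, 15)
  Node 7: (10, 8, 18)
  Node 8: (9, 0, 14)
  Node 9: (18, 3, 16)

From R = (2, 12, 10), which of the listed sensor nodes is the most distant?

Node 9

Compare squared distances (the ordering matches that of the actual distances):
d²(R, Node 1) = (2−1)² + (12−9)² + (10−8)² = 1 + 9 + 4 = 14
d²(R, Node 2) = (2−14)² + (12−0)² + (10−16)² = 144 + 144 + 36 = 324
d²(R, Node 3) = (2−8)² + (12−18)² + (10−12)² = 36 + 36 + 4 = 76
d²(R, Node 4) = (2−10)² + (12−16)² + (10−5)² = 64 + 16 + 25 = 105
d²(R, Node 5) = (2−5)² + (12−10)² + (10−2)² = 9 + 4 + 64 = 77
d²(R, Node 6) = (2−3)² + (12−13)² + (10−15)² = 1 + 1 + 25 = 27
d²(R, Node 7) = (2−10)² + (12−8)² + (10−18)² = 64 + 16 + 64 = 144
d²(R, Node 8) = (2−9)² + (12−0)² + (10−14)² = 49 + 144 + 16 = 209
d²(R, Node 9) = (2−18)² + (12−3)² + (10−16)² = 256 + 81 + 36 = 373
The largest is to Node 9.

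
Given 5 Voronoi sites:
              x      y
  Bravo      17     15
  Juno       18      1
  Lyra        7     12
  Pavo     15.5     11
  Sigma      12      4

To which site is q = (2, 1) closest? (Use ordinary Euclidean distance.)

Sigma

Compare squared distances (the ordering matches that of the actual distances):
d²(q, Bravo) = (2−17)² + (1−15)² = 225 + 196 = 421
d²(q, Juno) = (2−18)² + (1−1)² = 256 + 0 = 256
d²(q, Lyra) = (2−7)² + (1−12)² = 25 + 121 = 146
d²(q, Pavo) = (2−15.5)² + (1−11)² = 182.25 + 100 = 282.25
d²(q, Sigma) = (2−12)² + (1−4)² = 100 + 9 = 109
The smallest is to Sigma, so q lies in the Voronoi region of Sigma.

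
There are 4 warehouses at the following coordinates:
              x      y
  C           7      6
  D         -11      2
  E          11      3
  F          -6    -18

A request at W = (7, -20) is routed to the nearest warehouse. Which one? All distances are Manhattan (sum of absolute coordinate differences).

d(W,C) = |7−7| + |-20−6| = 0 + 26 = 26
d(W,D) = |7−(-11)| + |-20−2| = 18 + 22 = 40
d(W,E) = |7−11| + |-20−3| = 4 + 23 = 27
d(W,F) = |7−(-6)| + |-20−(-18)| = 13 + 2 = 15
Minimum is at F.

F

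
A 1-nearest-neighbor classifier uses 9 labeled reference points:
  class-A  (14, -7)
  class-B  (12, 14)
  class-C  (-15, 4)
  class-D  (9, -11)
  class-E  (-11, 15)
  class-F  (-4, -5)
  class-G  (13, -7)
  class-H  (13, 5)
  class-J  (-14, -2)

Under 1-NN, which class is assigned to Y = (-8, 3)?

Since √ is increasing, it suffices to compare squared distances:
d²(Y, class-A) = (-8−14)² + (3−(-7))² = 484 + 100 = 584
d²(Y, class-B) = (-8−12)² + (3−14)² = 400 + 121 = 521
d²(Y, class-C) = (-8−(-15))² + (3−4)² = 49 + 1 = 50
d²(Y, class-D) = (-8−9)² + (3−(-11))² = 289 + 196 = 485
d²(Y, class-E) = (-8−(-11))² + (3−15)² = 9 + 144 = 153
d²(Y, class-F) = (-8−(-4))² + (3−(-5))² = 16 + 64 = 80
d²(Y, class-G) = (-8−13)² + (3−(-7))² = 441 + 100 = 541
d²(Y, class-H) = (-8−13)² + (3−5)² = 441 + 4 = 445
d²(Y, class-J) = (-8−(-14))² + (3−(-2))² = 36 + 25 = 61
The smallest is to class-C, so Y lies in the Voronoi region of class-C.

class-C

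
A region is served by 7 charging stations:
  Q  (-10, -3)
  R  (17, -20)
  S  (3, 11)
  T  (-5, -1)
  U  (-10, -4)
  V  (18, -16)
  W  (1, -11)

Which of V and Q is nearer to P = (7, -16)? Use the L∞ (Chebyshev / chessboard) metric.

d(P,V) = max(11, 0) = 11
d(P,Q) = max(17, 13) = 17
11 < 17, so V is closer.

V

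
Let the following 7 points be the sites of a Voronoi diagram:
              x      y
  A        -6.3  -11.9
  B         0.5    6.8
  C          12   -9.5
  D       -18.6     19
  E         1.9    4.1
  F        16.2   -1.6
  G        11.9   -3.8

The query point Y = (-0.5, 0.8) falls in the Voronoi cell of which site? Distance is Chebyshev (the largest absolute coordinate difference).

d(Y,A) = max(5.8, 12.7) = 12.7
d(Y,B) = max(1, 6) = 6
d(Y,C) = max(12.5, 10.3) = 12.5
d(Y,D) = max(18.1, 18.2) = 18.2
d(Y,E) = max(2.4, 3.3) = 3.3
d(Y,F) = max(16.7, 2.4) = 16.7
d(Y,G) = max(12.4, 4.6) = 12.4
The smallest is to E, so Y lies in the Voronoi region of E.

E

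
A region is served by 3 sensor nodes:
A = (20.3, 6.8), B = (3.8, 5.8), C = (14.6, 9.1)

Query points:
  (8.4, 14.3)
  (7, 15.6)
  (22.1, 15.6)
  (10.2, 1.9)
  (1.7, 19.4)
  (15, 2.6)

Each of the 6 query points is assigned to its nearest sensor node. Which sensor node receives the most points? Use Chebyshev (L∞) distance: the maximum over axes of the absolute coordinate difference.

(8.4, 14.3) — d to each: A:11.9, B:8.5, C:6.2 → nearest is C
(7, 15.6) — d to each: A:13.3, B:9.8, C:7.6 → nearest is C
(22.1, 15.6) — d to each: A:8.8, B:18.3, C:7.5 → nearest is C
(10.2, 1.9) — d to each: A:10.1, B:6.4, C:7.2 → nearest is B
(1.7, 19.4) — d to each: A:18.6, B:13.6, C:12.9 → nearest is C
(15, 2.6) — d to each: A:5.3, B:11.2, C:6.5 → nearest is A
Tally — A:1, B:1, C:4. C captures the most (4).

C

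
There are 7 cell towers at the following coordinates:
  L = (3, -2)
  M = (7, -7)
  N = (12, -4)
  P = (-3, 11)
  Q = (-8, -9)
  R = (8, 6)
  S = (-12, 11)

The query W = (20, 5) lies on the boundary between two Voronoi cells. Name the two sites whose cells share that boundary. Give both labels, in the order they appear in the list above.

N and R

Squared distances from W to each site:
|WL|² = (20−3)² + (5−(-2))² = 289 + 49 = 338
|WM|² = (20−7)² + (5−(-7))² = 169 + 144 = 313
|WN|² = (20−12)² + (5−(-4))² = 64 + 81 = 145
|WP|² = (20−(-3))² + (5−11)² = 529 + 36 = 565
|WQ|² = (20−(-8))² + (5−(-9))² = 784 + 196 = 980
|WR|² = (20−8)² + (5−6)² = 144 + 1 = 145
|WS|² = (20−(-12))² + (5−11)² = 1024 + 36 = 1060
W is equidistant from N and R (both at squared distance 145), and every other site is strictly farther — so W lies on the N–R Voronoi edge.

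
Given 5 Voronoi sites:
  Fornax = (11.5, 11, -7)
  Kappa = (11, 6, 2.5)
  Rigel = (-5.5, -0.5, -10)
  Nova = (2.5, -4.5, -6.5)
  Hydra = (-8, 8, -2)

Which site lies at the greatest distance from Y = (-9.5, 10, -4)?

Kappa

Since √ is increasing, it suffices to compare squared distances:
d²(Y, Fornax) = (-9.5−11.5)² + (10−11)² + (-4−(-7))² = 441 + 1 + 9 = 451
d²(Y, Kappa) = (-9.5−11)² + (10−6)² + (-4−2.5)² = 420.25 + 16 + 42.25 = 478.5
d²(Y, Rigel) = (-9.5−(-5.5))² + (10−(-0.5))² + (-4−(-10))² = 16 + 110.25 + 36 = 162.25
d²(Y, Nova) = (-9.5−2.5)² + (10−(-4.5))² + (-4−(-6.5))² = 144 + 210.25 + 6.25 = 360.5
d²(Y, Hydra) = (-9.5−(-8))² + (10−8)² + (-4−(-2))² = 2.25 + 4 + 4 = 10.25
The largest is to Kappa.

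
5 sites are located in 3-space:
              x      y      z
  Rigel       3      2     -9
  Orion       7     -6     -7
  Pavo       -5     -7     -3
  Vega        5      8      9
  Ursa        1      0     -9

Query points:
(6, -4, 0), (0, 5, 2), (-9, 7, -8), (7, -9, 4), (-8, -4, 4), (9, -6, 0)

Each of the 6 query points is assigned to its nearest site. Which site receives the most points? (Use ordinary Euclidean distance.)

(6, -4, 0) — d² to each: Rigel:126, Orion:54, Pavo:139, Vega:226, Ursa:122 → nearest is Orion
(0, 5, 2) — d² to each: Rigel:139, Orion:251, Pavo:194, Vega:83, Ursa:147 → nearest is Vega
(-9, 7, -8) — d² to each: Rigel:170, Orion:426, Pavo:237, Vega:486, Ursa:150 → nearest is Ursa
(7, -9, 4) — d² to each: Rigel:306, Orion:130, Pavo:197, Vega:318, Ursa:286 → nearest is Orion
(-8, -4, 4) — d² to each: Rigel:326, Orion:350, Pavo:67, Vega:338, Ursa:266 → nearest is Pavo
(9, -6, 0) — d² to each: Rigel:181, Orion:53, Pavo:206, Vega:293, Ursa:181 → nearest is Orion
Tally — Orion:3, Pavo:1, Vega:1, Ursa:1. Orion captures the most (3).

Orion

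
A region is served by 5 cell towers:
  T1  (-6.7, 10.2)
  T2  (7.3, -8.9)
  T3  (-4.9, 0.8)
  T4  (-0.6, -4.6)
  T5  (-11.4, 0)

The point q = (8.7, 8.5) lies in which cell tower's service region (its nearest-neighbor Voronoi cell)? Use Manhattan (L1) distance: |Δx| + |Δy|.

T1

d(q,T1) = |8.7−(-6.7)| + |8.5−10.2| = 15.4 + 1.7 = 17.1
d(q,T2) = |8.7−7.3| + |8.5−(-8.9)| = 1.4 + 17.4 = 18.8
d(q,T3) = |8.7−(-4.9)| + |8.5−0.8| = 13.6 + 7.7 = 21.3
d(q,T4) = |8.7−(-0.6)| + |8.5−(-4.6)| = 9.3 + 13.1 = 22.4
d(q,T5) = |8.7−(-11.4)| + |8.5−0| = 20.1 + 8.5 = 28.6
T1 is nearest.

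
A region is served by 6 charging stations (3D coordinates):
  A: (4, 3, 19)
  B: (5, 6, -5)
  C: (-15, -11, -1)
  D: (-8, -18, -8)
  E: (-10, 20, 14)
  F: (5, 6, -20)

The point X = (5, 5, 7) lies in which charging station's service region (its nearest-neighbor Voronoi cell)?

B

Since √ is increasing, it suffices to compare squared distances:
|XA|² = (5−4)² + (5−3)² + (7−19)² = 1 + 4 + 144 = 149
|XB|² = (5−5)² + (5−6)² + (7−(-5))² = 0 + 1 + 144 = 145
|XC|² = (5−(-15))² + (5−(-11))² + (7−(-1))² = 400 + 256 + 64 = 720
|XD|² = (5−(-8))² + (5−(-18))² + (7−(-8))² = 169 + 529 + 225 = 923
|XE|² = (5−(-10))² + (5−20)² + (7−14)² = 225 + 225 + 49 = 499
|XF|² = (5−5)² + (5−6)² + (7−(-20))² = 0 + 1 + 729 = 730
The smallest is to B, so X lies in the Voronoi region of B.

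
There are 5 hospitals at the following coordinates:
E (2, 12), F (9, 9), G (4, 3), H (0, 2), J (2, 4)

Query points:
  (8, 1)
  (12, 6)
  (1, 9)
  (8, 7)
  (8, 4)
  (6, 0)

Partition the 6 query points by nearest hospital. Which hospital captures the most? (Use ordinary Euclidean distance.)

G

(8, 1) — d² to each: E:157, F:65, G:20, H:65, J:45 → nearest is G
(12, 6) — d² to each: E:136, F:18, G:73, H:160, J:104 → nearest is F
(1, 9) — d² to each: E:10, F:64, G:45, H:50, J:26 → nearest is E
(8, 7) — d² to each: E:61, F:5, G:32, H:89, J:45 → nearest is F
(8, 4) — d² to each: E:100, F:26, G:17, H:68, J:36 → nearest is G
(6, 0) — d² to each: E:160, F:90, G:13, H:40, J:32 → nearest is G
Tally — E:1, F:2, G:3. G captures the most (3).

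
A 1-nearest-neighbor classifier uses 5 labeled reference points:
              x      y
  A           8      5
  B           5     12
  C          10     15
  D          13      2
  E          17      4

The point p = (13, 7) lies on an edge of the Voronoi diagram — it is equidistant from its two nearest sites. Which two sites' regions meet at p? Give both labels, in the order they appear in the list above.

Squared distances from p to each site:
|pA|² = 25 + 4 = 29
|pB|² = 64 + 25 = 89
|pC|² = 9 + 64 = 73
|pD|² = 0 + 25 = 25
|pE|² = 16 + 9 = 25
p is equidistant from D and E (both at squared distance 25), and every other site is strictly farther — so p lies on the D–E Voronoi edge.

D and E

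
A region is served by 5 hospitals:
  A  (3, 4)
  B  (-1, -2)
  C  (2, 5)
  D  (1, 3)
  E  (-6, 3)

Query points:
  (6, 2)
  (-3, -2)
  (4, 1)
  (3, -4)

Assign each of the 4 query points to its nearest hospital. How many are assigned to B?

(6, 2) — d² to each: A:13, B:65, C:25, D:26, E:145 → nearest is A
(-3, -2) — d² to each: A:72, B:4, C:74, D:41, E:34 → nearest is B
(4, 1) — d² to each: A:10, B:34, C:20, D:13, E:104 → nearest is A
(3, -4) — d² to each: A:64, B:20, C:82, D:53, E:130 → nearest is B
2 of the 4 points have B as nearest.

2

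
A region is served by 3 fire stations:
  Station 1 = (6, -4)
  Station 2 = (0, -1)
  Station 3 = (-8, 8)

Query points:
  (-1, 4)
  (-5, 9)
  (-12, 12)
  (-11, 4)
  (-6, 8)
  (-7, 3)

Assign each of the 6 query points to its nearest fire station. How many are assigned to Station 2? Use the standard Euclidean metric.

(-1, 4) — d² to each: Station 1:113, Station 2:26, Station 3:65 → nearest is Station 2
(-5, 9) — d² to each: Station 1:290, Station 2:125, Station 3:10 → nearest is Station 3
(-12, 12) — d² to each: Station 1:580, Station 2:313, Station 3:32 → nearest is Station 3
(-11, 4) — d² to each: Station 1:353, Station 2:146, Station 3:25 → nearest is Station 3
(-6, 8) — d² to each: Station 1:288, Station 2:117, Station 3:4 → nearest is Station 3
(-7, 3) — d² to each: Station 1:218, Station 2:65, Station 3:26 → nearest is Station 3
1 of the 6 points has Station 2 as nearest.

1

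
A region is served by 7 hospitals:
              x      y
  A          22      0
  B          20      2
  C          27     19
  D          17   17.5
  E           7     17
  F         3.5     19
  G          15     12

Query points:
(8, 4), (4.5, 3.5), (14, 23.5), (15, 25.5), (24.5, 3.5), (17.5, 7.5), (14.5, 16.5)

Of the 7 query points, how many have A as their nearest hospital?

1

(8, 4) — d² to each: A:212, B:148, C:586, D:263.25, E:170, F:245.25, G:113 → nearest is G
(4.5, 3.5) — d² to each: A:318.5, B:242.5, C:746.5, D:352.25, E:188.5, F:241.25, G:182.5 → nearest is G
(14, 23.5) — d² to each: A:616.25, B:498.25, C:189.25, D:45, E:91.25, F:130.5, G:133.25 → nearest is D
(15, 25.5) — d² to each: A:699.25, B:577.25, C:186.25, D:68, E:136.25, F:174.5, G:182.25 → nearest is D
(24.5, 3.5) — d² to each: A:18.5, B:22.5, C:246.5, D:252.25, E:488.5, F:681.25, G:162.5 → nearest is A
(17.5, 7.5) — d² to each: A:76.5, B:36.5, C:222.5, D:100.25, E:200.5, F:328.25, G:26.5 → nearest is G
(14.5, 16.5) — d² to each: A:328.5, B:240.5, C:162.5, D:7.25, E:56.5, F:127.25, G:20.5 → nearest is D
1 of the 7 points has A as nearest.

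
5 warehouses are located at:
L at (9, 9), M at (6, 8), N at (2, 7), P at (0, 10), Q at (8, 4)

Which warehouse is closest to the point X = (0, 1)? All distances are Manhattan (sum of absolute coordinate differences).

d(X,L) = 9 + 8 = 17
d(X,M) = 6 + 7 = 13
d(X,N) = 2 + 6 = 8
d(X,P) = 0 + 9 = 9
d(X,Q) = 8 + 3 = 11
Minimum is at N.

N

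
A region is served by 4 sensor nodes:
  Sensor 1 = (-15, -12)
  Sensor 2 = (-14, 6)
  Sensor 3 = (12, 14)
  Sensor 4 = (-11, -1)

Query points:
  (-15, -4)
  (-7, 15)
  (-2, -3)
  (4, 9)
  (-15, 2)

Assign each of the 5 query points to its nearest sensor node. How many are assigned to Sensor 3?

(-15, -4) — d² to each: Sensor 1:64, Sensor 2:101, Sensor 3:1053, Sensor 4:25 → nearest is Sensor 4
(-7, 15) — d² to each: Sensor 1:793, Sensor 2:130, Sensor 3:362, Sensor 4:272 → nearest is Sensor 2
(-2, -3) — d² to each: Sensor 1:250, Sensor 2:225, Sensor 3:485, Sensor 4:85 → nearest is Sensor 4
(4, 9) — d² to each: Sensor 1:802, Sensor 2:333, Sensor 3:89, Sensor 4:325 → nearest is Sensor 3
(-15, 2) — d² to each: Sensor 1:196, Sensor 2:17, Sensor 3:873, Sensor 4:25 → nearest is Sensor 2
1 of the 5 points has Sensor 3 as nearest.

1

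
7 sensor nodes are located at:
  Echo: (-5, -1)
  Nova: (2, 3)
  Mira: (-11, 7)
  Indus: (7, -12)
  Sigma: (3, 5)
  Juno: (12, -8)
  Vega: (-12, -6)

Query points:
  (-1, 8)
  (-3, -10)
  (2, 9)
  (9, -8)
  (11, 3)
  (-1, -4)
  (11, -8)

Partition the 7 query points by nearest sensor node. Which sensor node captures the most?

(-1, 8) — d² to each: Echo:97, Nova:34, Mira:101, Indus:464, Sigma:25, Juno:425, Vega:317 → nearest is Sigma
(-3, -10) — d² to each: Echo:85, Nova:194, Mira:353, Indus:104, Sigma:261, Juno:229, Vega:97 → nearest is Echo
(2, 9) — d² to each: Echo:149, Nova:36, Mira:173, Indus:466, Sigma:17, Juno:389, Vega:421 → nearest is Sigma
(9, -8) — d² to each: Echo:245, Nova:170, Mira:625, Indus:20, Sigma:205, Juno:9, Vega:445 → nearest is Juno
(11, 3) — d² to each: Echo:272, Nova:81, Mira:500, Indus:241, Sigma:68, Juno:122, Vega:610 → nearest is Sigma
(-1, -4) — d² to each: Echo:25, Nova:58, Mira:221, Indus:128, Sigma:97, Juno:185, Vega:125 → nearest is Echo
(11, -8) — d² to each: Echo:305, Nova:202, Mira:709, Indus:32, Sigma:233, Juno:1, Vega:533 → nearest is Juno
Tally — Echo:2, Sigma:3, Juno:2. Sigma captures the most (3).

Sigma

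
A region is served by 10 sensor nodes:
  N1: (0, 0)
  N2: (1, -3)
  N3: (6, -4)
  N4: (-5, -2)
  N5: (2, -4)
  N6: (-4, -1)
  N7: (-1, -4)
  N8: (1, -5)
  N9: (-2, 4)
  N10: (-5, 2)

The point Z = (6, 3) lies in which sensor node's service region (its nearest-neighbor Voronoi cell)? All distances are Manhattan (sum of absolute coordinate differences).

N3

d(Z,N1) = |6−0| + |3−0| = 6 + 3 = 9
d(Z,N2) = |6−1| + |3−(-3)| = 5 + 6 = 11
d(Z,N3) = |6−6| + |3−(-4)| = 0 + 7 = 7
d(Z,N4) = |6−(-5)| + |3−(-2)| = 11 + 5 = 16
d(Z,N5) = |6−2| + |3−(-4)| = 4 + 7 = 11
d(Z,N6) = |6−(-4)| + |3−(-1)| = 10 + 4 = 14
d(Z,N7) = |6−(-1)| + |3−(-4)| = 7 + 7 = 14
d(Z,N8) = |6−1| + |3−(-5)| = 5 + 8 = 13
d(Z,N9) = |6−(-2)| + |3−4| = 8 + 1 = 9
d(Z, N10) = |6−(-5)| + |3−2| = 11 + 1 = 12
The smallest is to N3, so Z lies in the Voronoi region of N3.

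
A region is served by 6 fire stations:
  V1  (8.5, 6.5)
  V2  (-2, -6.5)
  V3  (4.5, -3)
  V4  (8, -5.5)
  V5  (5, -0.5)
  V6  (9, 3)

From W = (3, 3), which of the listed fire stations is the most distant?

Since √ is increasing, it suffices to compare squared distances:
|WV1|² = (3−8.5)² + (3−6.5)² = 30.25 + 12.25 = 42.5
|WV2|² = (3−(-2))² + (3−(-6.5))² = 25 + 90.25 = 115.25
|WV3|² = (3−4.5)² + (3−(-3))² = 2.25 + 36 = 38.25
|WV4|² = (3−8)² + (3−(-5.5))² = 25 + 72.25 = 97.25
|WV5|² = (3−5)² + (3−(-0.5))² = 4 + 12.25 = 16.25
|WV6|² = (3−9)² + (3−3)² = 36 + 0 = 36
The largest is to V2.

V2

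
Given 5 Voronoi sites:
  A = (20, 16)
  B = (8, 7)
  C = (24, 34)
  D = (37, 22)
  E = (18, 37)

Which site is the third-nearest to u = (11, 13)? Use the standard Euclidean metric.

C

Compare squared distances (the ordering matches that of the actual distances):
|uA|² = (11−20)² + (13−16)² = 81 + 9 = 90
|uB|² = (11−8)² + (13−7)² = 9 + 36 = 45
|uC|² = (11−24)² + (13−34)² = 169 + 441 = 610
|uD|² = (11−37)² + (13−22)² = 676 + 81 = 757
|uE|² = (11−18)² + (13−37)² = 49 + 576 = 625
Sorted ascending: B, A, C, E, … — the third-nearest is C.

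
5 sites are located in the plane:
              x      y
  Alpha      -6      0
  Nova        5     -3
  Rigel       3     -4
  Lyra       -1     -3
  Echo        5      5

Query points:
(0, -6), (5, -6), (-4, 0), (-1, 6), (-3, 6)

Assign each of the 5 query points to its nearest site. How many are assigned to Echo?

1

(0, -6) — d² to each: Alpha:72, Nova:34, Rigel:13, Lyra:10, Echo:146 → nearest is Lyra
(5, -6) — d² to each: Alpha:157, Nova:9, Rigel:8, Lyra:45, Echo:121 → nearest is Rigel
(-4, 0) — d² to each: Alpha:4, Nova:90, Rigel:65, Lyra:18, Echo:106 → nearest is Alpha
(-1, 6) — d² to each: Alpha:61, Nova:117, Rigel:116, Lyra:81, Echo:37 → nearest is Echo
(-3, 6) — d² to each: Alpha:45, Nova:145, Rigel:136, Lyra:85, Echo:65 → nearest is Alpha
1 of the 5 points has Echo as nearest.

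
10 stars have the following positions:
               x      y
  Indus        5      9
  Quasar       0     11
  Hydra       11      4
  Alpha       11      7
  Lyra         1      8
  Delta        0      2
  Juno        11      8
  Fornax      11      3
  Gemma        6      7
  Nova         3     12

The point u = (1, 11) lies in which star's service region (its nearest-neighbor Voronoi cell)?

Squared Euclidean distances:
d²(u, Indus) = (1−5)² + (11−9)² = 16 + 4 = 20
d²(u, Quasar) = (1−0)² + (11−11)² = 1 + 0 = 1
d²(u, Hydra) = (1−11)² + (11−4)² = 100 + 49 = 149
d²(u, Alpha) = (1−11)² + (11−7)² = 100 + 16 = 116
d²(u, Lyra) = (1−1)² + (11−8)² = 0 + 9 = 9
d²(u, Delta) = (1−0)² + (11−2)² = 1 + 81 = 82
d²(u, Juno) = (1−11)² + (11−8)² = 100 + 9 = 109
d²(u, Fornax) = (1−11)² + (11−3)² = 100 + 64 = 164
d²(u, Gemma) = (1−6)² + (11−7)² = 25 + 16 = 41
d²(u, Nova) = (1−3)² + (11−12)² = 4 + 1 = 5
The smallest is to Quasar, so u lies in the Voronoi region of Quasar.

Quasar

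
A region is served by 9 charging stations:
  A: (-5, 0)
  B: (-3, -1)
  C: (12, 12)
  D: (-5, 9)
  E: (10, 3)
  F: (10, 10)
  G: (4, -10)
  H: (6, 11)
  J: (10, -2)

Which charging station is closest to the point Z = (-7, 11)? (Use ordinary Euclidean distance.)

D

Since √ is increasing, it suffices to compare squared distances:
|ZA|² = 4 + 121 = 125
|ZB|² = 16 + 144 = 160
|ZC|² = 361 + 1 = 362
|ZD|² = 4 + 4 = 8
|ZE|² = 289 + 64 = 353
|ZF|² = 289 + 1 = 290
|ZG|² = 121 + 441 = 562
|ZH|² = 169 + 0 = 169
|ZJ|² = 289 + 169 = 458
The smallest is to D, so Z lies in the Voronoi region of D.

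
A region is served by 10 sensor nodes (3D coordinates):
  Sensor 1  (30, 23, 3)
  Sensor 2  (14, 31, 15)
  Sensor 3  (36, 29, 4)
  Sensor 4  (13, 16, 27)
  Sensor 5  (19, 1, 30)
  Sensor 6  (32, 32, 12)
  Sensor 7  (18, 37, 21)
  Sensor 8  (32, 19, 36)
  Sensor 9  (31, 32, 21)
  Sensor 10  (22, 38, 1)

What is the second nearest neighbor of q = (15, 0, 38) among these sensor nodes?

Sensor 4

Compare squared distances (the ordering matches that of the actual distances):
d²(q, Sensor 1) = (15−30)² + (0−23)² + (38−3)² = 225 + 529 + 1225 = 1979
d²(q, Sensor 2) = (15−14)² + (0−31)² + (38−15)² = 1 + 961 + 529 = 1491
d²(q, Sensor 3) = (15−36)² + (0−29)² + (38−4)² = 441 + 841 + 1156 = 2438
d²(q, Sensor 4) = (15−13)² + (0−16)² + (38−27)² = 4 + 256 + 121 = 381
d²(q, Sensor 5) = (15−19)² + (0−1)² + (38−30)² = 16 + 1 + 64 = 81
d²(q, Sensor 6) = (15−32)² + (0−32)² + (38−12)² = 289 + 1024 + 676 = 1989
d²(q, Sensor 7) = (15−18)² + (0−37)² + (38−21)² = 9 + 1369 + 289 = 1667
d²(q, Sensor 8) = (15−32)² + (0−19)² + (38−36)² = 289 + 361 + 4 = 654
d²(q, Sensor 9) = (15−31)² + (0−32)² + (38−21)² = 256 + 1024 + 289 = 1569
d²(q, Sensor 10) = (15−22)² + (0−38)² + (38−1)² = 49 + 1444 + 1369 = 2862
Sorted ascending: Sensor 5, Sensor 4, Sensor 8, … — the second-nearest is Sensor 4.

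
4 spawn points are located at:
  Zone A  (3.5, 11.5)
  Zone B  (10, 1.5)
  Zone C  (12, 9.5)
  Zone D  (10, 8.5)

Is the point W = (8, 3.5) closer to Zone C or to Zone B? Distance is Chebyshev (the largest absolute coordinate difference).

d(W, Zone C) = max(4, 6) = 6
d(W, Zone B) = max(2, 2) = 2
6 > 2, so Zone B is closer.

Zone B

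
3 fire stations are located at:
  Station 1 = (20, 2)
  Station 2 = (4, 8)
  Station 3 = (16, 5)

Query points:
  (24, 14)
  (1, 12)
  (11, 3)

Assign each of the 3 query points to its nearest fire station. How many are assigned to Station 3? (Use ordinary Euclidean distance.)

(24, 14) — d² to each: Station 1:160, Station 2:436, Station 3:145 → nearest is Station 3
(1, 12) — d² to each: Station 1:461, Station 2:25, Station 3:274 → nearest is Station 2
(11, 3) — d² to each: Station 1:82, Station 2:74, Station 3:29 → nearest is Station 3
2 of the 3 points have Station 3 as nearest.

2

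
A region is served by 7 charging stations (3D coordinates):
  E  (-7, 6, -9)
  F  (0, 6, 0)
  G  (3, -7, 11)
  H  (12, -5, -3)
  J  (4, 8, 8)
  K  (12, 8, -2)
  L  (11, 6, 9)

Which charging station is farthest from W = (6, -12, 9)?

Compare squared distances (the ordering matches that of the actual distances):
|WE|² = (6−(-7))² + (-12−6)² + (9−(-9))² = 169 + 324 + 324 = 817
|WF|² = (6−0)² + (-12−6)² + (9−0)² = 36 + 324 + 81 = 441
|WG|² = (6−3)² + (-12−(-7))² + (9−11)² = 9 + 25 + 4 = 38
|WH|² = (6−12)² + (-12−(-5))² + (9−(-3))² = 36 + 49 + 144 = 229
|WJ|² = (6−4)² + (-12−8)² + (9−8)² = 4 + 400 + 1 = 405
|WK|² = (6−12)² + (-12−8)² + (9−(-2))² = 36 + 400 + 121 = 557
|WL|² = (6−11)² + (-12−6)² + (9−9)² = 25 + 324 + 0 = 349
The largest is to E.

E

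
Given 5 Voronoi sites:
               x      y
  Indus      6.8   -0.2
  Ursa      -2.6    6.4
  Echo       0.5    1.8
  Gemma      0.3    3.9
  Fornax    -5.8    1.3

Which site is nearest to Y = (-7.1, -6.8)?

Fornax

Since √ is increasing, it suffices to compare squared distances:
d²(Y, Indus) = (-7.1−6.8)² + (-6.8−(-0.2))² = 193.21 + 43.56 = 236.77
d²(Y, Ursa) = (-7.1−(-2.6))² + (-6.8−6.4)² = 20.25 + 174.24 = 194.49
d²(Y, Echo) = (-7.1−0.5)² + (-6.8−1.8)² = 57.76 + 73.96 = 131.72
d²(Y, Gemma) = (-7.1−0.3)² + (-6.8−3.9)² = 54.76 + 114.49 = 169.25
d²(Y, Fornax) = (-7.1−(-5.8))² + (-6.8−1.3)² = 1.69 + 65.61 = 67.3
Fornax is nearest.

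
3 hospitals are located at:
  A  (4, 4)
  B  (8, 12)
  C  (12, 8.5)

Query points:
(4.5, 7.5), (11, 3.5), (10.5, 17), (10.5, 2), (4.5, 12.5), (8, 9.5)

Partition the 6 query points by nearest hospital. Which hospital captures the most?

B

(4.5, 7.5) — d² to each: A:12.5, B:32.5, C:57.25 → nearest is A
(11, 3.5) — d² to each: A:49.25, B:81.25, C:26 → nearest is C
(10.5, 17) — d² to each: A:211.25, B:31.25, C:74.5 → nearest is B
(10.5, 2) — d² to each: A:46.25, B:106.25, C:44.5 → nearest is C
(4.5, 12.5) — d² to each: A:72.5, B:12.5, C:72.25 → nearest is B
(8, 9.5) — d² to each: A:46.25, B:6.25, C:17 → nearest is B
Tally — A:1, B:3, C:2. B captures the most (3).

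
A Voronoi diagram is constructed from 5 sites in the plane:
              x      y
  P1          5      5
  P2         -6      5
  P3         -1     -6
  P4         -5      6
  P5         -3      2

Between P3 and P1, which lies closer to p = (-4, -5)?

P3

Compare squared distances:
|pP3|² = (-4−(-1))² + (-5−(-6))² = 9 + 1 = 10
|pP1|² = (-4−5)² + (-5−5)² = 81 + 100 = 181
10 < 181, so P3 is closer.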